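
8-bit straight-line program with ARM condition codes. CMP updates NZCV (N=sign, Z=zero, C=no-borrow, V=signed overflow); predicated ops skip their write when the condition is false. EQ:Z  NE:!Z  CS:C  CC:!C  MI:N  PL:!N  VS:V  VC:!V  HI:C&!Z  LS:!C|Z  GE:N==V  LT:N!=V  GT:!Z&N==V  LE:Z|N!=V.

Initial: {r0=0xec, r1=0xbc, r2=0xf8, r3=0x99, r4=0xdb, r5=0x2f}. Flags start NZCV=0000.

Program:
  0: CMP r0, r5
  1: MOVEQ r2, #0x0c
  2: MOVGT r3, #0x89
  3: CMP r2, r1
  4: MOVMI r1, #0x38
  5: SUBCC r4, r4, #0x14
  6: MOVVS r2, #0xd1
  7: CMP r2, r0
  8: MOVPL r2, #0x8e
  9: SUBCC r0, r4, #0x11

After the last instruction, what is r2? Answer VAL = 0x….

VAL = 0x8e

0: ✓ CMP  NZCV=1010
1: · MOVEQ
2: · MOVGT
3: ✓ CMP  NZCV=0010
4: · MOVMI
5: · SUBCC
6: · MOVVS
7: ✓ CMP  NZCV=0010
8: ✓ MOVPL  r2←0x8e
9: · SUBCC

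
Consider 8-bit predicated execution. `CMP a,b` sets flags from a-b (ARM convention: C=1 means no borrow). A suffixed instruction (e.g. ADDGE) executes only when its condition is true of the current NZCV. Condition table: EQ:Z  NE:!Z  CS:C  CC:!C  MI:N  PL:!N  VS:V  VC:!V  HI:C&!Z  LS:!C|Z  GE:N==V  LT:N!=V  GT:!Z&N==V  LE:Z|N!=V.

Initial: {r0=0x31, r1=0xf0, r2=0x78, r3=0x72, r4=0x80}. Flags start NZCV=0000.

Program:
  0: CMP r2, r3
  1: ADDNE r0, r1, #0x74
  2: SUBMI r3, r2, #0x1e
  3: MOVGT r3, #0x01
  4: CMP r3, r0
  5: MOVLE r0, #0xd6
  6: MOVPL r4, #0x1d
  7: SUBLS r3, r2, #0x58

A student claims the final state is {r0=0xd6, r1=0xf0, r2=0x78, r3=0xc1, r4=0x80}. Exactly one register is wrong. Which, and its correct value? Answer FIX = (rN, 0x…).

0: ✓ CMP  NZCV=0010
1: ✓ ADDNE  r0←0x64
2: · SUBMI
3: ✓ MOVGT  r3←0x01
4: ✓ CMP  NZCV=1000
5: ✓ MOVLE  r0←0xd6
6: · MOVPL
7: ✓ SUBLS  r3←0x20

FIX = (r3, 0x20)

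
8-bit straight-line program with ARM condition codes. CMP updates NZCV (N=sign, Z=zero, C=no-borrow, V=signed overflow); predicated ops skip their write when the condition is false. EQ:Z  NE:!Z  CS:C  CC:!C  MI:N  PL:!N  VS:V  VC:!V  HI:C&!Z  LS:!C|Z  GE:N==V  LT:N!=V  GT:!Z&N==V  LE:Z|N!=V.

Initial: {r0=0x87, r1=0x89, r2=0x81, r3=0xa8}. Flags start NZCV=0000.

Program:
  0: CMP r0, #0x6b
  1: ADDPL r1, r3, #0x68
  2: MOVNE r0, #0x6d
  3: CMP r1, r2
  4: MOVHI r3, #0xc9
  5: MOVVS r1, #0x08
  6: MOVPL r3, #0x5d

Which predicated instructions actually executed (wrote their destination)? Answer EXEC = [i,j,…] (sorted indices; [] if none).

EXEC = [1,2,5]

0: ✓ CMP  NZCV=0011
1: ✓ ADDPL  r1←0x10
2: ✓ MOVNE  r0←0x6d
3: ✓ CMP  NZCV=1001
4: · MOVHI
5: ✓ MOVVS  r1←0x08
6: · MOVPL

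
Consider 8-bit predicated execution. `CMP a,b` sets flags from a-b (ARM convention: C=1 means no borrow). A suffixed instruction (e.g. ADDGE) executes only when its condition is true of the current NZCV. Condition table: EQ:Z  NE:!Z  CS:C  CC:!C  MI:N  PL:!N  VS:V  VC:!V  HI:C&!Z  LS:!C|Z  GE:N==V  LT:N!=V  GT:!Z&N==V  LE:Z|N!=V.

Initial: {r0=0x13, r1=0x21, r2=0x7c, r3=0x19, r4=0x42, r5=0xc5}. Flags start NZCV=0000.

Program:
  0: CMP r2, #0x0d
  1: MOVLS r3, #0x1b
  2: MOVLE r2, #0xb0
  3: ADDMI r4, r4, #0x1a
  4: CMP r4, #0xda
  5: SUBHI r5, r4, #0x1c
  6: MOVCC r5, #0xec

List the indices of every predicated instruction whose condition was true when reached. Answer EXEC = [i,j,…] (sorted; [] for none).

0: ✓ CMP  NZCV=0010
1: · MOVLS
2: · MOVLE
3: · ADDMI
4: ✓ CMP  NZCV=0000
5: · SUBHI
6: ✓ MOVCC  r5←0xec

EXEC = [6]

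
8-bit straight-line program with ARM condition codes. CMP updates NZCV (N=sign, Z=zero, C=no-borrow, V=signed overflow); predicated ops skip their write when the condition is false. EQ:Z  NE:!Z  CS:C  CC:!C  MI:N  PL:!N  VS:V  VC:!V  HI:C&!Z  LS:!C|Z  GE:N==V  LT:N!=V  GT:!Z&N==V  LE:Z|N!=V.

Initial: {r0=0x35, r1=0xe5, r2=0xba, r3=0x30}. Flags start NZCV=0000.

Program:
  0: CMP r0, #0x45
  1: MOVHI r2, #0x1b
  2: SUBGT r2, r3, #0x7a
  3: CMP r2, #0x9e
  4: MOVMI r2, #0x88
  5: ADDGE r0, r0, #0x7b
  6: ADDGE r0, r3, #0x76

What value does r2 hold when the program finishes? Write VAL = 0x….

0: ✓ CMP  NZCV=1000
1: · MOVHI
2: · SUBGT
3: ✓ CMP  NZCV=0010
4: · MOVMI
5: ✓ ADDGE  r0←0xb0
6: ✓ ADDGE  r0←0xa6

VAL = 0xba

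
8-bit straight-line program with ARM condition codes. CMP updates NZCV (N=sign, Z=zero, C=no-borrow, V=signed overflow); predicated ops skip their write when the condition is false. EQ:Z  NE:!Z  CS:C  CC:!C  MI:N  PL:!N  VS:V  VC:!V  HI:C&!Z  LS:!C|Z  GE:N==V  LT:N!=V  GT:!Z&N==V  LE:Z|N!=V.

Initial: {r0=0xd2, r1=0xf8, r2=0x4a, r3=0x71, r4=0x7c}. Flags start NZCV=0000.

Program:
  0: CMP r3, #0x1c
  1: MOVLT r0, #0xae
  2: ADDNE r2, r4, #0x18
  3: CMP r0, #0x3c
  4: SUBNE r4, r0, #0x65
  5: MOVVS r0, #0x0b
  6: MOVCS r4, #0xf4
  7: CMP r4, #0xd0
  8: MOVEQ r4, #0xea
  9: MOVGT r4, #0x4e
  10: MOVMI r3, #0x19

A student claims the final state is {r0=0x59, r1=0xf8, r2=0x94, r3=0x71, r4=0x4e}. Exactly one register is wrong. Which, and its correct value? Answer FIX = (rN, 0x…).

[0] flags=0010 → (cmp)
[1] flags=0010 LT?F → skip
[2] flags=0010 NE?T → r2=0x94
[3] flags=1010 → (cmp)
[4] flags=1010 NE?T → r4=0x6d
[5] flags=1010 VS?F → skip
[6] flags=1010 CS?T → r4=0xf4
[7] flags=0010 → (cmp)
[8] flags=0010 EQ?F → skip
[9] flags=0010 GT?T → r4=0x4e
[10] flags=0010 MI?F → skip

FIX = (r0, 0xd2)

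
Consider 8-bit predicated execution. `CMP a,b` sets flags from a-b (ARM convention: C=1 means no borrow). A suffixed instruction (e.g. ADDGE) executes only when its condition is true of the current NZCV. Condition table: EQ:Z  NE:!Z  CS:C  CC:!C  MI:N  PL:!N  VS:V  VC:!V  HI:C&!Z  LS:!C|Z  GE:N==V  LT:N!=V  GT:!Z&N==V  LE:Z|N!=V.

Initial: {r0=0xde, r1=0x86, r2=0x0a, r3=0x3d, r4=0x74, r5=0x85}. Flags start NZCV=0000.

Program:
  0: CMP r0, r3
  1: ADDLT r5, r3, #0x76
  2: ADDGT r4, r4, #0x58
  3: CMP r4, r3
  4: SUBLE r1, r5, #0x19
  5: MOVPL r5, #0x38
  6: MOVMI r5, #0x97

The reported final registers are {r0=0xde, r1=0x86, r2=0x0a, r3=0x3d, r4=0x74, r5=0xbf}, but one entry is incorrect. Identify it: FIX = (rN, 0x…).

[0] flags=1010 → (cmp)
[1] flags=1010 LT?T → r5=0xb3
[2] flags=1010 GT?F → skip
[3] flags=0010 → (cmp)
[4] flags=0010 LE?F → skip
[5] flags=0010 PL?T → r5=0x38
[6] flags=0010 MI?F → skip

FIX = (r5, 0x38)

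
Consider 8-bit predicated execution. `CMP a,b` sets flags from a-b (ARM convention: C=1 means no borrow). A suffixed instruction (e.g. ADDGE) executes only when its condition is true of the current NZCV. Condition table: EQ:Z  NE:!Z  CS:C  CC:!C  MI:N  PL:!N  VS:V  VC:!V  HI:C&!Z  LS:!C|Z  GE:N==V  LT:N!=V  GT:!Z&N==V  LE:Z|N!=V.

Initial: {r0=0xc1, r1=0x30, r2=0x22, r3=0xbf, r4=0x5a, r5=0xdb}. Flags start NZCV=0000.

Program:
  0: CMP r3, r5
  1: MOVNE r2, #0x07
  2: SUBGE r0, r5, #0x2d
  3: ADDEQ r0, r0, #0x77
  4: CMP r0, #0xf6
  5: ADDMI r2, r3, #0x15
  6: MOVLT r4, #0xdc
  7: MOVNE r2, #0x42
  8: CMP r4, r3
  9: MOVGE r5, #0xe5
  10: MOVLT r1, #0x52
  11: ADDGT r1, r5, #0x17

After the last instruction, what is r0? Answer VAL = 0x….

[0] flags=1000 → (cmp)
[1] flags=1000 NE?T → r2=0x07
[2] flags=1000 GE?F → skip
[3] flags=1000 EQ?F → skip
[4] flags=1000 → (cmp)
[5] flags=1000 MI?T → r2=0xd4
[6] flags=1000 LT?T → r4=0xdc
[7] flags=1000 NE?T → r2=0x42
[8] flags=0010 → (cmp)
[9] flags=0010 GE?T → r5=0xe5
[10] flags=0010 LT?F → skip
[11] flags=0010 GT?T → r1=0xfc

VAL = 0xc1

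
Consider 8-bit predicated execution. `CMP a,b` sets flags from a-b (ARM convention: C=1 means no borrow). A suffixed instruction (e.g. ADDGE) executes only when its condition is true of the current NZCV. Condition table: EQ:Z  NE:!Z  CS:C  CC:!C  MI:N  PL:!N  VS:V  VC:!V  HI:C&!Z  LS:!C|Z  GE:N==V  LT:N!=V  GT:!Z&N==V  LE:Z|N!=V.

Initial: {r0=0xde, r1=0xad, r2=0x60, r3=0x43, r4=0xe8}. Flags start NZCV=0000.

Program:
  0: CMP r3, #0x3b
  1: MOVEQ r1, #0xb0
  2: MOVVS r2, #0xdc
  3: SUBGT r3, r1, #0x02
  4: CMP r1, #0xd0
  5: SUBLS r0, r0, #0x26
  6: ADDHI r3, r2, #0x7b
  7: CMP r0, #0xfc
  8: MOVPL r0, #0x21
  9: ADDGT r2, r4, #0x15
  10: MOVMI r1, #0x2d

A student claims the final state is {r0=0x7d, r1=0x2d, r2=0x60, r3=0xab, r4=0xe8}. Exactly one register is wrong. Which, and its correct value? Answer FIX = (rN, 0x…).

0: ✓ CMP  NZCV=0010
1: · MOVEQ
2: · MOVVS
3: ✓ SUBGT  r3←0xab
4: ✓ CMP  NZCV=1000
5: ✓ SUBLS  r0←0xb8
6: · ADDHI
7: ✓ CMP  NZCV=1000
8: · MOVPL
9: · ADDGT
10: ✓ MOVMI  r1←0x2d

FIX = (r0, 0xb8)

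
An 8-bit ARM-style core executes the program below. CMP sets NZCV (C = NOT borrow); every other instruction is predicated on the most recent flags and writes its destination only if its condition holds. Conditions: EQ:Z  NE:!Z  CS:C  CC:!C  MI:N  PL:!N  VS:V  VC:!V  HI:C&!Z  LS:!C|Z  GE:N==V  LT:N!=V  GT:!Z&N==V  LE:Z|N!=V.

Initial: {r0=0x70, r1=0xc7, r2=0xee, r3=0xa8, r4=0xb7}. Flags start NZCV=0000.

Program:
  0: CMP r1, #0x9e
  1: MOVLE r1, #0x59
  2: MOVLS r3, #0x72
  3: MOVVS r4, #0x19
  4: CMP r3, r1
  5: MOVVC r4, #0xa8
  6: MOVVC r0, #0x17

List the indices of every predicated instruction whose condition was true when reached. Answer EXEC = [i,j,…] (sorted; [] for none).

[0] flags=0010 → (cmp)
[1] flags=0010 LE?F → skip
[2] flags=0010 LS?F → skip
[3] flags=0010 VS?F → skip
[4] flags=1000 → (cmp)
[5] flags=1000 VC?T → r4=0xa8
[6] flags=1000 VC?T → r0=0x17

EXEC = [5,6]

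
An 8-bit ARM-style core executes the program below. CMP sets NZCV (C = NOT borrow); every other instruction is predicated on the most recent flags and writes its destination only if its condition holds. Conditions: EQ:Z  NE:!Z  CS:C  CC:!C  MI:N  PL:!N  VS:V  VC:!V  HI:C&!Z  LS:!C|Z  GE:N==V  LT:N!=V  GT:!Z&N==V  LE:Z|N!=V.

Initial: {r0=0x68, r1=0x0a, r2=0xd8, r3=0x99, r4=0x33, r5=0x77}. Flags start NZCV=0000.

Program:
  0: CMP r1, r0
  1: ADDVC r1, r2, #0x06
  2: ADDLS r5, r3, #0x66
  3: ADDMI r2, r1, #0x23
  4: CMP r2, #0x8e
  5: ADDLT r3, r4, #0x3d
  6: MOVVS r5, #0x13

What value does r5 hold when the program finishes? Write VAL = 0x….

VAL = 0xff

0: ✓ CMP  NZCV=1000
1: ✓ ADDVC  r1←0xde
2: ✓ ADDLS  r5←0xff
3: ✓ ADDMI  r2←0x01
4: ✓ CMP  NZCV=0000
5: · ADDLT
6: · MOVVS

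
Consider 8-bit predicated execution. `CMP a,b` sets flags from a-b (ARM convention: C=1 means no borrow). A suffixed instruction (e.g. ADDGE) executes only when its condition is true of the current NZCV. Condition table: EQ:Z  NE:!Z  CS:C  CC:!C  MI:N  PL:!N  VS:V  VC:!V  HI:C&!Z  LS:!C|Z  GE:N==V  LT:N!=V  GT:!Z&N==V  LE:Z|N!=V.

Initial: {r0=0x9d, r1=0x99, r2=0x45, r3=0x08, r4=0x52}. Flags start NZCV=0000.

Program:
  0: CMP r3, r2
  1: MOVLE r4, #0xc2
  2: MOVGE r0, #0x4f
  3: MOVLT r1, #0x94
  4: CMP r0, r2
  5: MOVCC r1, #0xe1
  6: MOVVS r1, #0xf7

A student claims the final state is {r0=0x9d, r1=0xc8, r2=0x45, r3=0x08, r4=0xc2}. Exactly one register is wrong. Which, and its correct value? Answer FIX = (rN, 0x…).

[0] flags=1000 → (cmp)
[1] flags=1000 LE?T → r4=0xc2
[2] flags=1000 GE?F → skip
[3] flags=1000 LT?T → r1=0x94
[4] flags=0011 → (cmp)
[5] flags=0011 CC?F → skip
[6] flags=0011 VS?T → r1=0xf7

FIX = (r1, 0xf7)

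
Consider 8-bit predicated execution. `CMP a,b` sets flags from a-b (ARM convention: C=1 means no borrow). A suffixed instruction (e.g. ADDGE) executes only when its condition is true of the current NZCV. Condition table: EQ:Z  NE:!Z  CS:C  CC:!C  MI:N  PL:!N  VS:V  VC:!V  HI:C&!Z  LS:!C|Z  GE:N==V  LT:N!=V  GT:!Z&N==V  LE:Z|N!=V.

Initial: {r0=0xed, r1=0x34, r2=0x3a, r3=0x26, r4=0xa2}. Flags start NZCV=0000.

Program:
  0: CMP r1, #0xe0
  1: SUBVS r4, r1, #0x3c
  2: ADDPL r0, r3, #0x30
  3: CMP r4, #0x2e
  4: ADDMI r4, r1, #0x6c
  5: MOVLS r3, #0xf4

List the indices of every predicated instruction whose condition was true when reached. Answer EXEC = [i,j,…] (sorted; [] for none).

[0] flags=0000 → (cmp)
[1] flags=0000 VS?F → skip
[2] flags=0000 PL?T → r0=0x56
[3] flags=0011 → (cmp)
[4] flags=0011 MI?F → skip
[5] flags=0011 LS?F → skip

EXEC = [2]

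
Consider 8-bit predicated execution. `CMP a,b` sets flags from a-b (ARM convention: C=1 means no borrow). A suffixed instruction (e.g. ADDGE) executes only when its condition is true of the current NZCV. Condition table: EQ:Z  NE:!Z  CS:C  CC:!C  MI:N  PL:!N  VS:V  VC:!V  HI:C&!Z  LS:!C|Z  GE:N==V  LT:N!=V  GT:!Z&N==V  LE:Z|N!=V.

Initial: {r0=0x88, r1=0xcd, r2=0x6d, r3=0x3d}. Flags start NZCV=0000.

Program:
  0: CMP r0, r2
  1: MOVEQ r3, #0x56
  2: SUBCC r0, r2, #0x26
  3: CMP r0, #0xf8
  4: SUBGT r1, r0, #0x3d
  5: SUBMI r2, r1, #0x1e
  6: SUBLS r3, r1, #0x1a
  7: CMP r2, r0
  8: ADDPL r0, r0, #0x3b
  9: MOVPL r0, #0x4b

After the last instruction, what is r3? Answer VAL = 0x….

[0] flags=0011 → (cmp)
[1] flags=0011 EQ?F → skip
[2] flags=0011 CC?F → skip
[3] flags=1000 → (cmp)
[4] flags=1000 GT?F → skip
[5] flags=1000 MI?T → r2=0xaf
[6] flags=1000 LS?T → r3=0xb3
[7] flags=0010 → (cmp)
[8] flags=0010 PL?T → r0=0xc3
[9] flags=0010 PL?T → r0=0x4b

VAL = 0xb3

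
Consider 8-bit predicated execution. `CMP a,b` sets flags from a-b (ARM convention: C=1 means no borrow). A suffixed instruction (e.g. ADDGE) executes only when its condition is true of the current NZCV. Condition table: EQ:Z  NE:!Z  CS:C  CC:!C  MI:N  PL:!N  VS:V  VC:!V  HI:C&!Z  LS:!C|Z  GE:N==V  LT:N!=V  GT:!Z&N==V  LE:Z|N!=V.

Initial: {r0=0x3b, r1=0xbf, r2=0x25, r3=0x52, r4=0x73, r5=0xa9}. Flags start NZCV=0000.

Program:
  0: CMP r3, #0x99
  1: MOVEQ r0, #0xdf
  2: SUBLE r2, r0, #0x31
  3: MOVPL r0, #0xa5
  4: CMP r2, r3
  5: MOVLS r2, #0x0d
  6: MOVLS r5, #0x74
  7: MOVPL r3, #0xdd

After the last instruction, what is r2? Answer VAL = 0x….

[0] flags=1001 → (cmp)
[1] flags=1001 EQ?F → skip
[2] flags=1001 LE?F → skip
[3] flags=1001 PL?F → skip
[4] flags=1000 → (cmp)
[5] flags=1000 LS?T → r2=0x0d
[6] flags=1000 LS?T → r5=0x74
[7] flags=1000 PL?F → skip

VAL = 0x0d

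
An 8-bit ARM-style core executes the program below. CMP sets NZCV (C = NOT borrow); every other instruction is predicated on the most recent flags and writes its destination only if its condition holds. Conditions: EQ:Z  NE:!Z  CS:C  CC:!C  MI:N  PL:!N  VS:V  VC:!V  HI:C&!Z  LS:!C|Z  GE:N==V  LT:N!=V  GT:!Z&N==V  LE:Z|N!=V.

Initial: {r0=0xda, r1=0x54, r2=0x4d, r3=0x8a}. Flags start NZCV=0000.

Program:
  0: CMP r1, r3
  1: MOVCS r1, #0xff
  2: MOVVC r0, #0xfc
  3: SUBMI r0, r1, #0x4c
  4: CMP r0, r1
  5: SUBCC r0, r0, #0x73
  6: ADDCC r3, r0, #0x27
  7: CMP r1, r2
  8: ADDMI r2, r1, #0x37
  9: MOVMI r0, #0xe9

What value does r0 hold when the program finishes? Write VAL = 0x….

0: ✓ CMP  NZCV=1001
1: · MOVCS
2: · MOVVC
3: ✓ SUBMI  r0←0x08
4: ✓ CMP  NZCV=1000
5: ✓ SUBCC  r0←0x95
6: ✓ ADDCC  r3←0xbc
7: ✓ CMP  NZCV=0010
8: · ADDMI
9: · MOVMI

VAL = 0x95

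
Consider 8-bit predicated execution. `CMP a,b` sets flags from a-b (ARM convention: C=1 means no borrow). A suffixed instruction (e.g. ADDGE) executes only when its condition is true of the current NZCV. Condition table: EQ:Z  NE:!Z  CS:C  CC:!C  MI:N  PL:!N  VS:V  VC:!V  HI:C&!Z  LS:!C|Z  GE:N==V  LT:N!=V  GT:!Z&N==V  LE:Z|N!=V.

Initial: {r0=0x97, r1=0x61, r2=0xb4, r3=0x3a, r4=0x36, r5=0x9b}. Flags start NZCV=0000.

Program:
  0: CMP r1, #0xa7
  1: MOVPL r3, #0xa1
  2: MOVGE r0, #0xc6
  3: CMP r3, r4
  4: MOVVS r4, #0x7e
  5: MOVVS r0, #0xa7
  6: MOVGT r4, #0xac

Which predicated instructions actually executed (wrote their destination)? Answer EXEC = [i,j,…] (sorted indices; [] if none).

[0] flags=1001 → (cmp)
[1] flags=1001 PL?F → skip
[2] flags=1001 GE?T → r0=0xc6
[3] flags=0010 → (cmp)
[4] flags=0010 VS?F → skip
[5] flags=0010 VS?F → skip
[6] flags=0010 GT?T → r4=0xac

EXEC = [2,6]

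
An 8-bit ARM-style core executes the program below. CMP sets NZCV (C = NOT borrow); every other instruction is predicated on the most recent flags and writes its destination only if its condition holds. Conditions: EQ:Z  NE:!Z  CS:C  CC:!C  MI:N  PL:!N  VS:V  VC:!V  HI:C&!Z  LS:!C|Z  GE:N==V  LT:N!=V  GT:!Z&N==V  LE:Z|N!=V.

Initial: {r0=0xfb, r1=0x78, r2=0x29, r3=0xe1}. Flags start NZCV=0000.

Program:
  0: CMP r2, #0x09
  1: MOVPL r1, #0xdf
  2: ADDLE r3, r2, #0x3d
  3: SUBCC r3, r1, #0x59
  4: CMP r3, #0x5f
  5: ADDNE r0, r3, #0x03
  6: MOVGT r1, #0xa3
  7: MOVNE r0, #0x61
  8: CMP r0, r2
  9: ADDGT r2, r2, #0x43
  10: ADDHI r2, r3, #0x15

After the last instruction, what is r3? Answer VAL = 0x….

VAL = 0xe1

0: ✓ CMP  NZCV=0010
1: ✓ MOVPL  r1←0xdf
2: · ADDLE
3: · SUBCC
4: ✓ CMP  NZCV=1010
5: ✓ ADDNE  r0←0xe4
6: · MOVGT
7: ✓ MOVNE  r0←0x61
8: ✓ CMP  NZCV=0010
9: ✓ ADDGT  r2←0x6c
10: ✓ ADDHI  r2←0xf6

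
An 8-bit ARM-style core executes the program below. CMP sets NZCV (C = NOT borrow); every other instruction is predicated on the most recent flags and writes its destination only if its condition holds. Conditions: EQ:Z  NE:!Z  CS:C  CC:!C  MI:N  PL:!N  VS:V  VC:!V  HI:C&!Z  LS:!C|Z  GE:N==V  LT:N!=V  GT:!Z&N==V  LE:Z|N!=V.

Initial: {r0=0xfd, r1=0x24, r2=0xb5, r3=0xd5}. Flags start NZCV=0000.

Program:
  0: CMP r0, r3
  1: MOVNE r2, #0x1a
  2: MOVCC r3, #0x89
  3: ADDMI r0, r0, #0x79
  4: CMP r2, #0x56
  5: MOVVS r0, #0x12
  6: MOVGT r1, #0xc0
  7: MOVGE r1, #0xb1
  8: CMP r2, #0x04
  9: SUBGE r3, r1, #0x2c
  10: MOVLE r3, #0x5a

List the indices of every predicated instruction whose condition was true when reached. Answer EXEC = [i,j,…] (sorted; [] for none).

[0] flags=0010 → (cmp)
[1] flags=0010 NE?T → r2=0x1a
[2] flags=0010 CC?F → skip
[3] flags=0010 MI?F → skip
[4] flags=1000 → (cmp)
[5] flags=1000 VS?F → skip
[6] flags=1000 GT?F → skip
[7] flags=1000 GE?F → skip
[8] flags=0010 → (cmp)
[9] flags=0010 GE?T → r3=0xf8
[10] flags=0010 LE?F → skip

EXEC = [1,9]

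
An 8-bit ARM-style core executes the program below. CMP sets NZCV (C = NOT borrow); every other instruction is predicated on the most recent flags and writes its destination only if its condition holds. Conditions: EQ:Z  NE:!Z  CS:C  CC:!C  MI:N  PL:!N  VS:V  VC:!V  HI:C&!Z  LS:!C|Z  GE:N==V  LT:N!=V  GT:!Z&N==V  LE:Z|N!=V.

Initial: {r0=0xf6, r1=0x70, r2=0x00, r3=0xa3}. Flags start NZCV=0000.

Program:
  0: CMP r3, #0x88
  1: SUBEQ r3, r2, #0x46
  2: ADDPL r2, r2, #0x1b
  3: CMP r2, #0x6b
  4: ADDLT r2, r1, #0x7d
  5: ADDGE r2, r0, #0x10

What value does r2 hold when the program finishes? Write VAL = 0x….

VAL = 0xed

0: ✓ CMP  NZCV=0010
1: · SUBEQ
2: ✓ ADDPL  r2←0x1b
3: ✓ CMP  NZCV=1000
4: ✓ ADDLT  r2←0xed
5: · ADDGE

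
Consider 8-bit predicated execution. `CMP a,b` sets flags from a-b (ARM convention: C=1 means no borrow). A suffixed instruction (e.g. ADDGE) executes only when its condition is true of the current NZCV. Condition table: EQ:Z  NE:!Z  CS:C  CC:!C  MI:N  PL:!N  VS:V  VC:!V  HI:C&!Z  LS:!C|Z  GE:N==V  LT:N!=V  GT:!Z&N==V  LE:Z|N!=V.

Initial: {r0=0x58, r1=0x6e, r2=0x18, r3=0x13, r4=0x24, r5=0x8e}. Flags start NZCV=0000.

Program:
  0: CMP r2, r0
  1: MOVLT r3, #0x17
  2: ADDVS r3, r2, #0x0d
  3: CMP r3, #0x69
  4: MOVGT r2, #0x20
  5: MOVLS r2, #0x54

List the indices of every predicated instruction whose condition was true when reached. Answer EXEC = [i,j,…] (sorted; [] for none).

EXEC = [1,5]

0: ✓ CMP  NZCV=1000
1: ✓ MOVLT  r3←0x17
2: · ADDVS
3: ✓ CMP  NZCV=1000
4: · MOVGT
5: ✓ MOVLS  r2←0x54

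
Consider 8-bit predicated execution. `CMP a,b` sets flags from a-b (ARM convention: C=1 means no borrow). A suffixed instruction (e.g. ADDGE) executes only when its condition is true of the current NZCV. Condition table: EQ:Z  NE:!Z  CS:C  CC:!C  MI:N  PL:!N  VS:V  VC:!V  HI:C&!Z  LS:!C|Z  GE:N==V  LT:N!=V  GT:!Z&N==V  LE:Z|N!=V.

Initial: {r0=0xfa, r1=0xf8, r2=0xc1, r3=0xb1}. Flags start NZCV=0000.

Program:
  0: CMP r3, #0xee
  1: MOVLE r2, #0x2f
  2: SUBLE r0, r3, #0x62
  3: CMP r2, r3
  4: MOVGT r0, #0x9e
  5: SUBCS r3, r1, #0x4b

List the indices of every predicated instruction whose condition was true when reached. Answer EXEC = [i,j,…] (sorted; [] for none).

EXEC = [1,2,4]

0: ✓ CMP  NZCV=1000
1: ✓ MOVLE  r2←0x2f
2: ✓ SUBLE  r0←0x4f
3: ✓ CMP  NZCV=0000
4: ✓ MOVGT  r0←0x9e
5: · SUBCS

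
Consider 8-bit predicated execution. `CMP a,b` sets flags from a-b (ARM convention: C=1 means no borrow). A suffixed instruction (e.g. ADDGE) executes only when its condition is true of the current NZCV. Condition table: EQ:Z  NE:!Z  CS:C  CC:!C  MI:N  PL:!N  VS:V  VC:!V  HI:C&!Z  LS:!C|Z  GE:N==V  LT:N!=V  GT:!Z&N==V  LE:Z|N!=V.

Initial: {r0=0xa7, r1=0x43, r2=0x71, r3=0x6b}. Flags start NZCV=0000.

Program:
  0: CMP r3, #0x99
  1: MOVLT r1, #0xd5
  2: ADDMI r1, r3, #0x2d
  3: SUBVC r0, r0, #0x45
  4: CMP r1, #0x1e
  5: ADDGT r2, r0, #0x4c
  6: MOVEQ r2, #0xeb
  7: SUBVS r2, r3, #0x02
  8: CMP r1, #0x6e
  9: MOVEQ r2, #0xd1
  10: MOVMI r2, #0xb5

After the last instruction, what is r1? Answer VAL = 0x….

0: ✓ CMP  NZCV=1001
1: · MOVLT
2: ✓ ADDMI  r1←0x98
3: · SUBVC
4: ✓ CMP  NZCV=0011
5: · ADDGT
6: · MOVEQ
7: ✓ SUBVS  r2←0x69
8: ✓ CMP  NZCV=0011
9: · MOVEQ
10: · MOVMI

VAL = 0x98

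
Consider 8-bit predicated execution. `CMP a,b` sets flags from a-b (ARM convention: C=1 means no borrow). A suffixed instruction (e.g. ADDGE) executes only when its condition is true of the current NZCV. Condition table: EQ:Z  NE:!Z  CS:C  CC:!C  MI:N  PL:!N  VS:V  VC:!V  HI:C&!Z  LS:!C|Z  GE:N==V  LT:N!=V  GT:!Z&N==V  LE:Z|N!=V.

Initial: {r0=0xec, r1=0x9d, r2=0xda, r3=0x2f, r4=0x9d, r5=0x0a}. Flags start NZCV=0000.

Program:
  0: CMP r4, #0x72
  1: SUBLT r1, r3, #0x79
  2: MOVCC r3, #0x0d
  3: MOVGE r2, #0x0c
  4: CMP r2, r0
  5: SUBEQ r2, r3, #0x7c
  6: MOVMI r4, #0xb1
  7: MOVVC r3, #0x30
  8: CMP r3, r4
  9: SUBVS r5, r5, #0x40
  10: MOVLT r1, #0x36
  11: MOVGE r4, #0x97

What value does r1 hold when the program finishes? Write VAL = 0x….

VAL = 0xb6

[0] flags=0011 → (cmp)
[1] flags=0011 LT?T → r1=0xb6
[2] flags=0011 CC?F → skip
[3] flags=0011 GE?F → skip
[4] flags=1000 → (cmp)
[5] flags=1000 EQ?F → skip
[6] flags=1000 MI?T → r4=0xb1
[7] flags=1000 VC?T → r3=0x30
[8] flags=0000 → (cmp)
[9] flags=0000 VS?F → skip
[10] flags=0000 LT?F → skip
[11] flags=0000 GE?T → r4=0x97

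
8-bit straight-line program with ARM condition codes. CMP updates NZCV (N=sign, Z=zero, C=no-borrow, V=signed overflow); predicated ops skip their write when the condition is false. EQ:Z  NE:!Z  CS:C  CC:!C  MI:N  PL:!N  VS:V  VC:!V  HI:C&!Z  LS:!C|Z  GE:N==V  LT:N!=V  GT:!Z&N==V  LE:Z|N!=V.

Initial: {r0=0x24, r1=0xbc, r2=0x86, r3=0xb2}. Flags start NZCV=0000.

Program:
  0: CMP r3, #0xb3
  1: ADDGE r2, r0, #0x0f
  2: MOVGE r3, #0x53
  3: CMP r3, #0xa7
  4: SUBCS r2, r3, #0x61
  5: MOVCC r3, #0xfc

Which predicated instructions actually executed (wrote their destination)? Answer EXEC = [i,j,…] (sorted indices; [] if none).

0: ✓ CMP  NZCV=1000
1: · ADDGE
2: · MOVGE
3: ✓ CMP  NZCV=0010
4: ✓ SUBCS  r2←0x51
5: · MOVCC

EXEC = [4]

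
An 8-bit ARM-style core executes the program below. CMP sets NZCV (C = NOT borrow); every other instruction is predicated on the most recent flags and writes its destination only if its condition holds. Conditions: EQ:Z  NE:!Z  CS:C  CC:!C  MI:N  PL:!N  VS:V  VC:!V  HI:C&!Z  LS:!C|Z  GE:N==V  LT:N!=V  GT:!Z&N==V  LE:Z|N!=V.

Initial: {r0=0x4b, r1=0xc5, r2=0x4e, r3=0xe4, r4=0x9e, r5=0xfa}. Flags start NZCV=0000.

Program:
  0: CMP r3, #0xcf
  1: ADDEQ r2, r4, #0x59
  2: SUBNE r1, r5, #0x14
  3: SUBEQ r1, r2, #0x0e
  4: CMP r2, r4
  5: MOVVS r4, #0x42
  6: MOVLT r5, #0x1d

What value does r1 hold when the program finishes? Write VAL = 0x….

[0] flags=0010 → (cmp)
[1] flags=0010 EQ?F → skip
[2] flags=0010 NE?T → r1=0xe6
[3] flags=0010 EQ?F → skip
[4] flags=1001 → (cmp)
[5] flags=1001 VS?T → r4=0x42
[6] flags=1001 LT?F → skip

VAL = 0xe6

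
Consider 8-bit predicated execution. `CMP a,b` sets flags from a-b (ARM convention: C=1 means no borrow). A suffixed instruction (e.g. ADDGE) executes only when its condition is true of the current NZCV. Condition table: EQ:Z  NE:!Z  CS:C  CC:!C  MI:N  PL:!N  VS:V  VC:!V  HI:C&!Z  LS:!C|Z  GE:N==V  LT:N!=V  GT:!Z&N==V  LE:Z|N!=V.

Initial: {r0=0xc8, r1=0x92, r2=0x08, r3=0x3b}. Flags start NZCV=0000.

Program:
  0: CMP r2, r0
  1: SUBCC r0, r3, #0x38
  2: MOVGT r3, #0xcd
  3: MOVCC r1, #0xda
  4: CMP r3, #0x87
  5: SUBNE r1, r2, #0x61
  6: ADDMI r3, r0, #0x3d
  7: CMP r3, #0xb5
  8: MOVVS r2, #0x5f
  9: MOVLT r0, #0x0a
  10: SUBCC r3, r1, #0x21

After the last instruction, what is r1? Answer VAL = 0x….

VAL = 0xa7

[0] flags=0000 → (cmp)
[1] flags=0000 CC?T → r0=0x03
[2] flags=0000 GT?T → r3=0xcd
[3] flags=0000 CC?T → r1=0xda
[4] flags=0010 → (cmp)
[5] flags=0010 NE?T → r1=0xa7
[6] flags=0010 MI?F → skip
[7] flags=0010 → (cmp)
[8] flags=0010 VS?F → skip
[9] flags=0010 LT?F → skip
[10] flags=0010 CC?F → skip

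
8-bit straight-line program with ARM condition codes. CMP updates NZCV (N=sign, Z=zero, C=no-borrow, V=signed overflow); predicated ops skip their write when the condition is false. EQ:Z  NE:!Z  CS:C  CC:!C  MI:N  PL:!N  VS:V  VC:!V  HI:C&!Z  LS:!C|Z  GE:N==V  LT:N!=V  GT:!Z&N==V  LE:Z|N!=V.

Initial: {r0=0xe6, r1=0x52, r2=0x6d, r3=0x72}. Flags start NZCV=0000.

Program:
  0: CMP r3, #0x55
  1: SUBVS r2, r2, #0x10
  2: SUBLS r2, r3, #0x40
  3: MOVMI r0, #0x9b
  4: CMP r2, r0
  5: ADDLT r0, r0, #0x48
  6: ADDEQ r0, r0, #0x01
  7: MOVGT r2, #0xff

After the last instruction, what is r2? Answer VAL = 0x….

VAL = 0xff

[0] flags=0010 → (cmp)
[1] flags=0010 VS?F → skip
[2] flags=0010 LS?F → skip
[3] flags=0010 MI?F → skip
[4] flags=1001 → (cmp)
[5] flags=1001 LT?F → skip
[6] flags=1001 EQ?F → skip
[7] flags=1001 GT?T → r2=0xff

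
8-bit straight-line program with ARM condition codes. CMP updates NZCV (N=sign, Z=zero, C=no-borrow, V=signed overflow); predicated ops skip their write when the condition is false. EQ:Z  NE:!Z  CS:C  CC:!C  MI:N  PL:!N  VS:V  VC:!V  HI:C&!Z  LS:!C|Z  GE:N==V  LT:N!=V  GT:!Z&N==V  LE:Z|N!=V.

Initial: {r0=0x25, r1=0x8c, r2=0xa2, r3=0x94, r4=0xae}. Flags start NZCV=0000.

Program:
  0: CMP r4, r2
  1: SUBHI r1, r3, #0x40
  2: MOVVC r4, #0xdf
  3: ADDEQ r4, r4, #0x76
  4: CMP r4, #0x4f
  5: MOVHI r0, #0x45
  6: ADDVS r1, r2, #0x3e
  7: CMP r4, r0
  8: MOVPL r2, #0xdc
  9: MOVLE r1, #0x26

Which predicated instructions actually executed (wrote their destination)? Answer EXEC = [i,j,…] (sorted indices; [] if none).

0: ✓ CMP  NZCV=0010
1: ✓ SUBHI  r1←0x54
2: ✓ MOVVC  r4←0xdf
3: · ADDEQ
4: ✓ CMP  NZCV=1010
5: ✓ MOVHI  r0←0x45
6: · ADDVS
7: ✓ CMP  NZCV=1010
8: · MOVPL
9: ✓ MOVLE  r1←0x26

EXEC = [1,2,5,9]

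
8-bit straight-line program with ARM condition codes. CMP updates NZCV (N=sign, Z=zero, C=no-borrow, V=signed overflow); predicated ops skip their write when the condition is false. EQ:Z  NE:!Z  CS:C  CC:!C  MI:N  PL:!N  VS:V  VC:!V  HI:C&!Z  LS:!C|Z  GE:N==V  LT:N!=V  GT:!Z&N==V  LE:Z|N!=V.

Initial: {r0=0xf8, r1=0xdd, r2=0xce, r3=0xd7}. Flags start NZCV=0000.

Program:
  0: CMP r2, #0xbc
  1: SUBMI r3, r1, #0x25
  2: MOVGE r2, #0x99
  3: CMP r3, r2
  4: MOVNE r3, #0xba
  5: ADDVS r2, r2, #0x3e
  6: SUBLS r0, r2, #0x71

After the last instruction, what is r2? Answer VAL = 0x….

[0] flags=0010 → (cmp)
[1] flags=0010 MI?F → skip
[2] flags=0010 GE?T → r2=0x99
[3] flags=0010 → (cmp)
[4] flags=0010 NE?T → r3=0xba
[5] flags=0010 VS?F → skip
[6] flags=0010 LS?F → skip

VAL = 0x99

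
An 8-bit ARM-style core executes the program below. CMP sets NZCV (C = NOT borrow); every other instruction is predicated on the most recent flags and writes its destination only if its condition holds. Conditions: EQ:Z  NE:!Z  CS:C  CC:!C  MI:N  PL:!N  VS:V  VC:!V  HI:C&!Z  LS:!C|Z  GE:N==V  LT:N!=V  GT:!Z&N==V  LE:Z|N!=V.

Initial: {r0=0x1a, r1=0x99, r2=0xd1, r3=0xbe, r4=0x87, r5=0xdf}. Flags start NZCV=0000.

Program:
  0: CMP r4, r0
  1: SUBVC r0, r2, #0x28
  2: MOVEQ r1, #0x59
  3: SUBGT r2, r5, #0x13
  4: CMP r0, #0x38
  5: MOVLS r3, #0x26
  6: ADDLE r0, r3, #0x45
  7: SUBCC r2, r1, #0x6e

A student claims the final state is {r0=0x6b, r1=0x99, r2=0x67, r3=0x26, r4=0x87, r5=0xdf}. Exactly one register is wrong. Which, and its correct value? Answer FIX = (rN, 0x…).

[0] flags=0011 → (cmp)
[1] flags=0011 VC?F → skip
[2] flags=0011 EQ?F → skip
[3] flags=0011 GT?F → skip
[4] flags=1000 → (cmp)
[5] flags=1000 LS?T → r3=0x26
[6] flags=1000 LE?T → r0=0x6b
[7] flags=1000 CC?T → r2=0x2b

FIX = (r2, 0x2b)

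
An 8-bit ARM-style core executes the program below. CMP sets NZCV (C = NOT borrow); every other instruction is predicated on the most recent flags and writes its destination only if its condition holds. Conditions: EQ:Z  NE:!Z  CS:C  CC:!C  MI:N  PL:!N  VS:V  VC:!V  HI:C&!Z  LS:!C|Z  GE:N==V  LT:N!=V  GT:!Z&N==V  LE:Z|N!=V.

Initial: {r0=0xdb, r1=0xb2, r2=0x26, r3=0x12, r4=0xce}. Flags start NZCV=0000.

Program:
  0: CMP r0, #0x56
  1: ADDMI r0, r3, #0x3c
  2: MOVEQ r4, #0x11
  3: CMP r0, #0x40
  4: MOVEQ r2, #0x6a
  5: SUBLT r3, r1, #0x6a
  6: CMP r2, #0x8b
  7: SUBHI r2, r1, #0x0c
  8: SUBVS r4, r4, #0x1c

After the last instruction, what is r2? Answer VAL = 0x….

[0] flags=1010 → (cmp)
[1] flags=1010 MI?T → r0=0x4e
[2] flags=1010 EQ?F → skip
[3] flags=0010 → (cmp)
[4] flags=0010 EQ?F → skip
[5] flags=0010 LT?F → skip
[6] flags=1001 → (cmp)
[7] flags=1001 HI?F → skip
[8] flags=1001 VS?T → r4=0xb2

VAL = 0x26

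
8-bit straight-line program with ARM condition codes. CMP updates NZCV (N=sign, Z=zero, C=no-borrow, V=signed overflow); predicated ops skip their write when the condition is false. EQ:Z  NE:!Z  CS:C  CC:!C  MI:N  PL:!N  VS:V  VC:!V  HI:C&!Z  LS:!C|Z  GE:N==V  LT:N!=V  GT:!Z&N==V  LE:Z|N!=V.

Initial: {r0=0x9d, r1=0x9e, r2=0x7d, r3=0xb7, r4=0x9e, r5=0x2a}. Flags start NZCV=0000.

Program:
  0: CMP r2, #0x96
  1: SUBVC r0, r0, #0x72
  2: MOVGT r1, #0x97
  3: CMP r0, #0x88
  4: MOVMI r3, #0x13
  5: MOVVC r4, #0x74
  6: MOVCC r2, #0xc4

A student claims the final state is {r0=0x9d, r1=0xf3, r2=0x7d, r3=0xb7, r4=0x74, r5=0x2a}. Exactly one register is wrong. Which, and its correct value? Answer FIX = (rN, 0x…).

FIX = (r1, 0x97)

0: ✓ CMP  NZCV=1001
1: · SUBVC
2: ✓ MOVGT  r1←0x97
3: ✓ CMP  NZCV=0010
4: · MOVMI
5: ✓ MOVVC  r4←0x74
6: · MOVCC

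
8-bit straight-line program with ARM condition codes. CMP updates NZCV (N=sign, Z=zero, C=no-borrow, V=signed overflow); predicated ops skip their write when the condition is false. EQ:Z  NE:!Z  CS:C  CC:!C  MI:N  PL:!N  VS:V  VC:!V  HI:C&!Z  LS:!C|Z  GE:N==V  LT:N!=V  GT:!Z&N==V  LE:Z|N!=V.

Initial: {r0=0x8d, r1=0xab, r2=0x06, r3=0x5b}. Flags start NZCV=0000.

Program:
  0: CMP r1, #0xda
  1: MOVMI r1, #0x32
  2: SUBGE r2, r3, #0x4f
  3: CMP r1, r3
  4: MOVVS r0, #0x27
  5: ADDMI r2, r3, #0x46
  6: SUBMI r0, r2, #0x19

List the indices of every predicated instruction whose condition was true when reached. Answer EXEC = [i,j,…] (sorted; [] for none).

[0] flags=1000 → (cmp)
[1] flags=1000 MI?T → r1=0x32
[2] flags=1000 GE?F → skip
[3] flags=1000 → (cmp)
[4] flags=1000 VS?F → skip
[5] flags=1000 MI?T → r2=0xa1
[6] flags=1000 MI?T → r0=0x88

EXEC = [1,5,6]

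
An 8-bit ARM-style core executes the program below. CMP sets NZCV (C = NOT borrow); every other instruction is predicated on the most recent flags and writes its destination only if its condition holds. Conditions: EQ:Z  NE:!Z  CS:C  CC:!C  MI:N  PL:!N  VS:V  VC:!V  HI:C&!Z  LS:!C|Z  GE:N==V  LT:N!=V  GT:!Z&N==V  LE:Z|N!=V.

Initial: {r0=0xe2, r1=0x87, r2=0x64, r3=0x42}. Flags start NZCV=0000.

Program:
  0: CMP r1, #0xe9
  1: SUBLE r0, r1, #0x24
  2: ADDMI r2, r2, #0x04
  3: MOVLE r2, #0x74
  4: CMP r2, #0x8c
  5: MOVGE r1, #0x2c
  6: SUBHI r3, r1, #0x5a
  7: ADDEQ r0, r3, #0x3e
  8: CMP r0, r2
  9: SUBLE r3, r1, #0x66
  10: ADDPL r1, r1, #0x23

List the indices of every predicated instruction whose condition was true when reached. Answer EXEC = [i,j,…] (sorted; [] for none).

[0] flags=1000 → (cmp)
[1] flags=1000 LE?T → r0=0x63
[2] flags=1000 MI?T → r2=0x68
[3] flags=1000 LE?T → r2=0x74
[4] flags=1001 → (cmp)
[5] flags=1001 GE?T → r1=0x2c
[6] flags=1001 HI?F → skip
[7] flags=1001 EQ?F → skip
[8] flags=1000 → (cmp)
[9] flags=1000 LE?T → r3=0xc6
[10] flags=1000 PL?F → skip

EXEC = [1,2,3,5,9]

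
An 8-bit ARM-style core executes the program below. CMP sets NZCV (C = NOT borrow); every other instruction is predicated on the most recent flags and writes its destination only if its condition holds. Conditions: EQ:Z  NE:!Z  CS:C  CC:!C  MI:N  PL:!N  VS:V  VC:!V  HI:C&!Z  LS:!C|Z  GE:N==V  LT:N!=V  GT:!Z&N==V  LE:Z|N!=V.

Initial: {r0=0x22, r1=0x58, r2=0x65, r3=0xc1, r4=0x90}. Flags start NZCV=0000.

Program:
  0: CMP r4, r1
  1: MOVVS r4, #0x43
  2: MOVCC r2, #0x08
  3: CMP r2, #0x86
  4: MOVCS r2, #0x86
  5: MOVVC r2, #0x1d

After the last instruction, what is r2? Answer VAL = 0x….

VAL = 0x65

[0] flags=0011 → (cmp)
[1] flags=0011 VS?T → r4=0x43
[2] flags=0011 CC?F → skip
[3] flags=1001 → (cmp)
[4] flags=1001 CS?F → skip
[5] flags=1001 VC?F → skip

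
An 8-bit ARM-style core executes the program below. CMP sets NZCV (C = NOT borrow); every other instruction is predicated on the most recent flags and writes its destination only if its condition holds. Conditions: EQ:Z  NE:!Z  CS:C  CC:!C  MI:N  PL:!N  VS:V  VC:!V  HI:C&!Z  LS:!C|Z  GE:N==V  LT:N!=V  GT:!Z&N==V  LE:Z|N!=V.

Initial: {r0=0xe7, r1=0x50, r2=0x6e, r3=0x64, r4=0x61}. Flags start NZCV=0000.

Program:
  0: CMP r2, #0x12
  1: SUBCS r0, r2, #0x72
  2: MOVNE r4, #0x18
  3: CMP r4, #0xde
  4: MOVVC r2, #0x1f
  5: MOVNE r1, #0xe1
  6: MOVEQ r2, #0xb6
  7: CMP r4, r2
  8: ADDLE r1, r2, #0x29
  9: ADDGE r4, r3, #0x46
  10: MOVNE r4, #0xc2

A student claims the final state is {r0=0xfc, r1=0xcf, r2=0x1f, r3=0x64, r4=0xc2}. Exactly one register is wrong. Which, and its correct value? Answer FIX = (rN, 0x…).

0: ✓ CMP  NZCV=0010
1: ✓ SUBCS  r0←0xfc
2: ✓ MOVNE  r4←0x18
3: ✓ CMP  NZCV=0000
4: ✓ MOVVC  r2←0x1f
5: ✓ MOVNE  r1←0xe1
6: · MOVEQ
7: ✓ CMP  NZCV=1000
8: ✓ ADDLE  r1←0x48
9: · ADDGE
10: ✓ MOVNE  r4←0xc2

FIX = (r1, 0x48)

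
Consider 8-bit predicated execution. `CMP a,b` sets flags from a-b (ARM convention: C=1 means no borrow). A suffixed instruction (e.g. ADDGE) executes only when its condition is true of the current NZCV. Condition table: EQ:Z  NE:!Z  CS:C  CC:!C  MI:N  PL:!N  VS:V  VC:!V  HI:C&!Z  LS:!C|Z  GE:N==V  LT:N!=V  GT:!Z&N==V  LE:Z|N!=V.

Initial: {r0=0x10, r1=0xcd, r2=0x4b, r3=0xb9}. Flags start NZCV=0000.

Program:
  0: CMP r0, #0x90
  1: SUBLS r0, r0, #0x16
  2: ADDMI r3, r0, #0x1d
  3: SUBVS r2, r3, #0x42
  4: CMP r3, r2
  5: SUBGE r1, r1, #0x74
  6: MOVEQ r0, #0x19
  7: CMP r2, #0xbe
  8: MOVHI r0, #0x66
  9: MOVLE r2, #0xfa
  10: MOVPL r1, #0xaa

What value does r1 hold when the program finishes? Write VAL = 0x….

0: ✓ CMP  NZCV=1001
1: ✓ SUBLS  r0←0xfa
2: ✓ ADDMI  r3←0x17
3: ✓ SUBVS  r2←0xd5
4: ✓ CMP  NZCV=0000
5: ✓ SUBGE  r1←0x59
6: · MOVEQ
7: ✓ CMP  NZCV=0010
8: ✓ MOVHI  r0←0x66
9: · MOVLE
10: ✓ MOVPL  r1←0xaa

VAL = 0xaa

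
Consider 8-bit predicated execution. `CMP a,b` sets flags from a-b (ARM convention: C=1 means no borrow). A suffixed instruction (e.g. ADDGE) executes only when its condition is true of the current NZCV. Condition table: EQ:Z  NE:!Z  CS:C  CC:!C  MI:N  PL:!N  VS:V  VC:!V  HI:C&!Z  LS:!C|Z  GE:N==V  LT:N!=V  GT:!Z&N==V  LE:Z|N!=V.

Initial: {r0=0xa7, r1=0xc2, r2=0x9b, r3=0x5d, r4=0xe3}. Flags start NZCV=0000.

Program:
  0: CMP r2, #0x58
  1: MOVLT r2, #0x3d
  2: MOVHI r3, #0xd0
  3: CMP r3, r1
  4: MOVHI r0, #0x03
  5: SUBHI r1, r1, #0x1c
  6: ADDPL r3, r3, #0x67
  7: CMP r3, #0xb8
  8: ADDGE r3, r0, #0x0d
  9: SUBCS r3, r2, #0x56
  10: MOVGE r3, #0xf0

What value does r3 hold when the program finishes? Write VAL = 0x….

[0] flags=0011 → (cmp)
[1] flags=0011 LT?T → r2=0x3d
[2] flags=0011 HI?T → r3=0xd0
[3] flags=0010 → (cmp)
[4] flags=0010 HI?T → r0=0x03
[5] flags=0010 HI?T → r1=0xa6
[6] flags=0010 PL?T → r3=0x37
[7] flags=0000 → (cmp)
[8] flags=0000 GE?T → r3=0x10
[9] flags=0000 CS?F → skip
[10] flags=0000 GE?T → r3=0xf0

VAL = 0xf0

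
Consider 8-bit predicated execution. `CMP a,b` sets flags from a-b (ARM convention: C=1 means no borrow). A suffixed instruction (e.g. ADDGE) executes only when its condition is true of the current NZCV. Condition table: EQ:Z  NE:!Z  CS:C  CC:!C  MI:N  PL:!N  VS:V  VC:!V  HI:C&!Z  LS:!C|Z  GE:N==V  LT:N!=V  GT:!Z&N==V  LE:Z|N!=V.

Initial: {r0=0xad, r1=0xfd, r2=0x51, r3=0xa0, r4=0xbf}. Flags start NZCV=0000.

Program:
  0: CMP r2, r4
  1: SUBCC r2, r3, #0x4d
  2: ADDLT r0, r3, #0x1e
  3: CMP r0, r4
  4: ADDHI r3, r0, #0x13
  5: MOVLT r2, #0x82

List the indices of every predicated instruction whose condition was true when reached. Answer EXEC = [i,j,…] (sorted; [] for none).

0: ✓ CMP  NZCV=1001
1: ✓ SUBCC  r2←0x53
2: · ADDLT
3: ✓ CMP  NZCV=1000
4: · ADDHI
5: ✓ MOVLT  r2←0x82

EXEC = [1,5]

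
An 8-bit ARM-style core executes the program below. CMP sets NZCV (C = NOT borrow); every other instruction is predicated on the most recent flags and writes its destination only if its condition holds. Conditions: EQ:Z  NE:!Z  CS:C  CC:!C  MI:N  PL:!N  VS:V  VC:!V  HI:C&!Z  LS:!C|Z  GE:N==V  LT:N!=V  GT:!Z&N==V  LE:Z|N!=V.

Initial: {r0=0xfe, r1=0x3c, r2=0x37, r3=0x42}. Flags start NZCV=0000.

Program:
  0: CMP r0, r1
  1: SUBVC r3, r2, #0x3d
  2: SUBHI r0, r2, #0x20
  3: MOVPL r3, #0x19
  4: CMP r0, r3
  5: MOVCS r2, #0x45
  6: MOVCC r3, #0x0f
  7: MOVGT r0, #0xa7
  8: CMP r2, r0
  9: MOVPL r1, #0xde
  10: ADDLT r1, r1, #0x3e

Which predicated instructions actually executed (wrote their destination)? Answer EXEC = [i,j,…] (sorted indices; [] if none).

0: ✓ CMP  NZCV=1010
1: ✓ SUBVC  r3←0xfa
2: ✓ SUBHI  r0←0x17
3: · MOVPL
4: ✓ CMP  NZCV=0000
5: · MOVCS
6: ✓ MOVCC  r3←0x0f
7: ✓ MOVGT  r0←0xa7
8: ✓ CMP  NZCV=1001
9: · MOVPL
10: · ADDLT

EXEC = [1,2,6,7]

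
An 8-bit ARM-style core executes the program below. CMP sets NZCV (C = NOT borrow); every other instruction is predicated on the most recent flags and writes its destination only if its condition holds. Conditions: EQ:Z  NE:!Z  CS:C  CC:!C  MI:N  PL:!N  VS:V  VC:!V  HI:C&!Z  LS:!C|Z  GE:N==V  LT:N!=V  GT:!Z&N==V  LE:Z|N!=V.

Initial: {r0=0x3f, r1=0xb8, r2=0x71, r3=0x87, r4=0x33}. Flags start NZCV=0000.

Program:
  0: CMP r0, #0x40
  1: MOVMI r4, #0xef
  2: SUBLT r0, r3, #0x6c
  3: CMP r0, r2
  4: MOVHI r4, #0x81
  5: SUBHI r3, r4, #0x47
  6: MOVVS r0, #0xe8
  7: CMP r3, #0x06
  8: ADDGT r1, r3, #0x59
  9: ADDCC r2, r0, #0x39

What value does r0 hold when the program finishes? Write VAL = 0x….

VAL = 0x1b

[0] flags=1000 → (cmp)
[1] flags=1000 MI?T → r4=0xef
[2] flags=1000 LT?T → r0=0x1b
[3] flags=1000 → (cmp)
[4] flags=1000 HI?F → skip
[5] flags=1000 HI?F → skip
[6] flags=1000 VS?F → skip
[7] flags=1010 → (cmp)
[8] flags=1010 GT?F → skip
[9] flags=1010 CC?F → skip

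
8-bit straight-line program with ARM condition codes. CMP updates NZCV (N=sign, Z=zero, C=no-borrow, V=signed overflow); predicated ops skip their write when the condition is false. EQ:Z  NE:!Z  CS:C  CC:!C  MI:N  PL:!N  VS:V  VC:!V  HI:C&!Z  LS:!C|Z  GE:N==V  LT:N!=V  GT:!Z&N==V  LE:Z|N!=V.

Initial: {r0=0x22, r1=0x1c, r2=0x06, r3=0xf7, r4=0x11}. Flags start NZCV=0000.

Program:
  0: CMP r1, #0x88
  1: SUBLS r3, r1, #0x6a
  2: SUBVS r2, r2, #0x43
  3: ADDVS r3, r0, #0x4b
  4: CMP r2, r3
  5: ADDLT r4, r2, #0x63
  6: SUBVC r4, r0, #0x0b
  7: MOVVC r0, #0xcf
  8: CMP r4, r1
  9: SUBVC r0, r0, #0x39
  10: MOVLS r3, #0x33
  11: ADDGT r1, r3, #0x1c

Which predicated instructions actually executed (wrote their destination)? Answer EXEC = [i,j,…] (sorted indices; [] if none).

0: ✓ CMP  NZCV=1001
1: ✓ SUBLS  r3←0xb2
2: ✓ SUBVS  r2←0xc3
3: ✓ ADDVS  r3←0x6d
4: ✓ CMP  NZCV=0011
5: ✓ ADDLT  r4←0x26
6: · SUBVC
7: · MOVVC
8: ✓ CMP  NZCV=0010
9: ✓ SUBVC  r0←0xe9
10: · MOVLS
11: ✓ ADDGT  r1←0x89

EXEC = [1,2,3,5,9,11]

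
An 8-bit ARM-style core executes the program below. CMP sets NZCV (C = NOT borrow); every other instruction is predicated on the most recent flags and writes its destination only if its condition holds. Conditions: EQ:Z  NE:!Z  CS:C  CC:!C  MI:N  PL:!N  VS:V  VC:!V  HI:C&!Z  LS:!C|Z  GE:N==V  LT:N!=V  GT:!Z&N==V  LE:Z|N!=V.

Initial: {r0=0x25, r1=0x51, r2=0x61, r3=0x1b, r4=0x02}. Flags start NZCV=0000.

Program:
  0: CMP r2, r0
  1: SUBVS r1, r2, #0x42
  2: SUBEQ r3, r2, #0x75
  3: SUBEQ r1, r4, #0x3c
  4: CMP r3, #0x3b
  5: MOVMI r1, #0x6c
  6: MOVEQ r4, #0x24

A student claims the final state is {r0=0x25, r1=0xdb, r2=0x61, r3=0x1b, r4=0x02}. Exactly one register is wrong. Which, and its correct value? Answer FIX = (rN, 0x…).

0: ✓ CMP  NZCV=0010
1: · SUBVS
2: · SUBEQ
3: · SUBEQ
4: ✓ CMP  NZCV=1000
5: ✓ MOVMI  r1←0x6c
6: · MOVEQ

FIX = (r1, 0x6c)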